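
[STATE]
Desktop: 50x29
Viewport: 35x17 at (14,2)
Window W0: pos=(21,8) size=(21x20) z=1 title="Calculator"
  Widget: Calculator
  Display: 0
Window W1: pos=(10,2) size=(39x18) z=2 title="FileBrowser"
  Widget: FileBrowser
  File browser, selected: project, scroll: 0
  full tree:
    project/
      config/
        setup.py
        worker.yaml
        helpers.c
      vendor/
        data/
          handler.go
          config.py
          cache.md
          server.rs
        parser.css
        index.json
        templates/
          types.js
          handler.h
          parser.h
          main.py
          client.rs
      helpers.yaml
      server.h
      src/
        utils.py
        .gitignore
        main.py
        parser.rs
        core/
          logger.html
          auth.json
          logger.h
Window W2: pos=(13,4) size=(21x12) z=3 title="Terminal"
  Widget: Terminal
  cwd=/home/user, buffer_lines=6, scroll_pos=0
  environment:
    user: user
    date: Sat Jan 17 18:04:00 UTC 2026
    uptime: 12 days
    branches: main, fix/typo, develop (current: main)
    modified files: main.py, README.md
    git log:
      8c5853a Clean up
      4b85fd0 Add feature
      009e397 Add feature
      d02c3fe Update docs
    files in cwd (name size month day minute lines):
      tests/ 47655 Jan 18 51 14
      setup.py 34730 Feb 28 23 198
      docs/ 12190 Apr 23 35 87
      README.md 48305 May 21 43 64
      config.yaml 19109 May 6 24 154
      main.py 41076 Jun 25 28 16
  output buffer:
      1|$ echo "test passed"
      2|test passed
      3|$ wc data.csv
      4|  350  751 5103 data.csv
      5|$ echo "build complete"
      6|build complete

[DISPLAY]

━━━━━━━━━━━━━━━━━━━━━━━━━━━━━━━━━━┓
leBrowser                         ┃
━━━━━━━━━━━━━━━━━━━┓──────────────┨
 Terminal          ┃              ┃
───────────────────┨              ┃
$ echo "test passed┃              ┃
test passed        ┃              ┃
$ wc data.csv      ┃              ┃
  350  751 5103 dat┃              ┃
$ echo "build compl┃              ┃
build complete     ┃              ┃
$ █                ┃              ┃
                   ┃              ┃
━━━━━━━━━━━━━━━━━━━┛              ┃
                                  ┃
                                  ┃
                                  ┃


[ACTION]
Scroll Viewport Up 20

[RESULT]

                                   
                                   
━━━━━━━━━━━━━━━━━━━━━━━━━━━━━━━━━━┓
leBrowser                         ┃
━━━━━━━━━━━━━━━━━━━┓──────────────┨
 Terminal          ┃              ┃
───────────────────┨              ┃
$ echo "test passed┃              ┃
test passed        ┃              ┃
$ wc data.csv      ┃              ┃
  350  751 5103 dat┃              ┃
$ echo "build compl┃              ┃
build complete     ┃              ┃
$ █                ┃              ┃
                   ┃              ┃
━━━━━━━━━━━━━━━━━━━┛              ┃
                                  ┃


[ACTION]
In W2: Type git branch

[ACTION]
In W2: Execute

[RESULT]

                                   
                                   
━━━━━━━━━━━━━━━━━━━━━━━━━━━━━━━━━━┓
leBrowser                         ┃
━━━━━━━━━━━━━━━━━━━┓──────────────┨
 Terminal          ┃              ┃
───────────────────┨              ┃
  350  751 5103 dat┃              ┃
$ echo "build compl┃              ┃
build complete     ┃              ┃
$ git branch       ┃              ┃
* main             ┃              ┃
  fix/typo         ┃              ┃
  develop          ┃              ┃
$ █                ┃              ┃
━━━━━━━━━━━━━━━━━━━┛              ┃
                                  ┃


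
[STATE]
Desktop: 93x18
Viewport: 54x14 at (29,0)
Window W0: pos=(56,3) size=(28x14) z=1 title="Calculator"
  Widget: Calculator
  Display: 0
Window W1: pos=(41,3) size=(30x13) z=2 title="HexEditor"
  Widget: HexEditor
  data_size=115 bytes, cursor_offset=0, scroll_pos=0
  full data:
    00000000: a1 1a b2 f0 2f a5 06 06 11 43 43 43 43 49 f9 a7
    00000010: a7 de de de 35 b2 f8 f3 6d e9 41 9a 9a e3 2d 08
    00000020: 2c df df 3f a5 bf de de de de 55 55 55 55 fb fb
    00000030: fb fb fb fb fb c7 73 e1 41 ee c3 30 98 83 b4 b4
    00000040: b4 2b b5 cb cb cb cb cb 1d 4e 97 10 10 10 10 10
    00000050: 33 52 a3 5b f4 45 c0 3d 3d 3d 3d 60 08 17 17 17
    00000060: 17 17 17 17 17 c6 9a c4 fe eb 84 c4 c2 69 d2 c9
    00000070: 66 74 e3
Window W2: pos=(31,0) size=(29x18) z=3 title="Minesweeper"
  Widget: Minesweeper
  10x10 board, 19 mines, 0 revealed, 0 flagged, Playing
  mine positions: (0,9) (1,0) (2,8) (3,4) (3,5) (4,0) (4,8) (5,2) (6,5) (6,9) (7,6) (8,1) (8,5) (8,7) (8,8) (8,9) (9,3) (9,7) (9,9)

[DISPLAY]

  ┏━━━━━━━━━━━━━━━━━━━━━━━━━━━┓                       
  ┃ Minesweeper               ┃                       
  ┠───────────────────────────┨                       
  ┃■■■■■■■■■■                 ┃━━━━━━━━━━┓━━━━━━━━━━━━
  ┃■■■■■■■■■■                 ┃          ┃            
  ┃■■■■■■■■■■                 ┃──────────┨────────────
  ┃■■■■■■■■■■                 ┃ f0 2f a5 ┃           0
  ┃■■■■■■■■■■                 ┃ de 35 b2 ┃──┐         
  ┃■■■■■■■■■■                 ┃ 3f a5 bf ┃÷ │         
  ┃■■■■■■■■■■                 ┃ fb fb c7 ┃──┤         
  ┃■■■■■■■■■■                 ┃ cb cb cb ┃× │         
  ┃■■■■■■■■■■                 ┃ 5b f4 45 ┃──┤         
  ┃■■■■■■■■■■                 ┃ 17 17 c6 ┃- │         
  ┃                           ┃          ┃──┤         


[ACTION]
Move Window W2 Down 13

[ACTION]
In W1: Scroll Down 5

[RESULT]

  ┏━━━━━━━━━━━━━━━━━━━━━━━━━━━┓                       
  ┃ Minesweeper               ┃                       
  ┠───────────────────────────┨                       
  ┃■■■■■■■■■■                 ┃━━━━━━━━━━┓━━━━━━━━━━━━
  ┃■■■■■■■■■■                 ┃          ┃            
  ┃■■■■■■■■■■                 ┃──────────┨────────────
  ┃■■■■■■■■■■                 ┃ 5b f4 45 ┃           0
  ┃■■■■■■■■■■                 ┃ 17 17 c6 ┃──┐         
  ┃■■■■■■■■■■                 ┃          ┃÷ │         
  ┃■■■■■■■■■■                 ┃          ┃──┤         
  ┃■■■■■■■■■■                 ┃          ┃× │         
  ┃■■■■■■■■■■                 ┃          ┃──┤         
  ┃■■■■■■■■■■                 ┃          ┃- │         
  ┃                           ┃          ┃──┤         


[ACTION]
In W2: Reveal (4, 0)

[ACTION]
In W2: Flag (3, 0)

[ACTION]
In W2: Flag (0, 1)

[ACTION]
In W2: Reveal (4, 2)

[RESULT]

  ┏━━━━━━━━━━━━━━━━━━━━━━━━━━━┓                       
  ┃ Minesweeper               ┃                       
  ┠───────────────────────────┨                       
  ┃■■■■■■■■■✹                 ┃━━━━━━━━━━┓━━━━━━━━━━━━
  ┃✹■■■■■■■■■                 ┃          ┃            
  ┃■■■■■■■■✹■                 ┃──────────┨────────────
  ┃■■■■✹✹■■■■                 ┃ 5b f4 45 ┃           0
  ┃✹■■■■■■■✹■                 ┃ 17 17 c6 ┃──┐         
  ┃■■✹■■■■■■■                 ┃          ┃÷ │         
  ┃■■■■■✹■■■✹                 ┃          ┃──┤         
  ┃■■■■■■✹■■■                 ┃          ┃× │         
  ┃■✹■■■✹■✹✹✹                 ┃          ┃──┤         
  ┃■■■✹■■■✹■✹                 ┃          ┃- │         
  ┃                           ┃          ┃──┤         


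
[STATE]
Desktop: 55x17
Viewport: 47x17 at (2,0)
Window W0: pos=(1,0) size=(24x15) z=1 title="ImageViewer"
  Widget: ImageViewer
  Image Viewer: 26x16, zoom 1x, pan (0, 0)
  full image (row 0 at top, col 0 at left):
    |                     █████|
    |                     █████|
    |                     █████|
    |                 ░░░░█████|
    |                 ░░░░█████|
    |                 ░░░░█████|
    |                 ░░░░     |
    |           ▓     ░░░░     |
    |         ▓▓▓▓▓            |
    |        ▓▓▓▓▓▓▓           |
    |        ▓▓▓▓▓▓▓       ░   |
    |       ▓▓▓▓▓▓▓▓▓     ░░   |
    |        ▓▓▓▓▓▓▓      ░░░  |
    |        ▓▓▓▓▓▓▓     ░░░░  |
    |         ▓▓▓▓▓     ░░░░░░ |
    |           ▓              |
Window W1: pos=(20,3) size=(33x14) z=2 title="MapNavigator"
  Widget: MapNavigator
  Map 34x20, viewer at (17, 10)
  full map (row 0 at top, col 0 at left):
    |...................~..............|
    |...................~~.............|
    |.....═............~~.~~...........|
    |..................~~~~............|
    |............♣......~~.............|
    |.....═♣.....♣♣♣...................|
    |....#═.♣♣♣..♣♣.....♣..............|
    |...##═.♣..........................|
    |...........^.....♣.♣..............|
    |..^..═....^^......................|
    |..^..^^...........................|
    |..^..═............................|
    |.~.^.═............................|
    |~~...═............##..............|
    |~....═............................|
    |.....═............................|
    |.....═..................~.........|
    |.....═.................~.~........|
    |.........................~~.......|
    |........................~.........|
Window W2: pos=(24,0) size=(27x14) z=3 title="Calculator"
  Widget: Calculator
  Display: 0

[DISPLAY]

━━━━━━━━━━━━━━━━━━━━━━┏━━━━━━━━━━━━━━━━━━━━━━━━
 ImageViewer          ┃ Calculator             
──────────────────────┠────────────────────────
                  ┏━━━┃                        
                  ┃ Ma┃┌───┬───┬───┬───┐       
                  ┠───┃│ 7 │ 8 │ 9 │ ÷ │       
                 ░┃...┃├───┼───┼───┼───┤       
                 ░┃..#┃│ 4 │ 5 │ 6 │ × │       
                 ░┃.##┃├───┼───┼───┼───┤       
                 ░┃...┃│ 1 │ 2 │ 3 │ - │       
           ▓     ░┃^..┃├───┼───┼───┼───┤       
         ▓▓▓▓▓    ┃^..┃│ 0 │ . │ = │ + │       
        ▓▓▓▓▓▓▓   ┃^..┃└───┴───┴───┴───┘       
        ▓▓▓▓▓▓▓   ┃.^.┗━━━━━━━━━━━━━━━━━━━━━━━━
━━━━━━━━━━━━━━━━━━┃...═............##..........
                  ┃...═........................
                  ┗━━━━━━━━━━━━━━━━━━━━━━━━━━━━


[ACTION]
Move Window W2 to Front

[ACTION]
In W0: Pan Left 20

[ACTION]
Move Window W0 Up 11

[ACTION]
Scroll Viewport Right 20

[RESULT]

━━━━━━━━━━━━━━━━┏━━━━━━━━━━━━━━━━━━━━━━━━━┓    
Viewer          ┃ Calculator              ┃    
────────────────┠─────────────────────────┨    
            ┏━━━┃                        0┃━┓  
            ┃ Ma┃┌───┬───┬───┬───┐        ┃ ┃  
            ┠───┃│ 7 │ 8 │ 9 │ ÷ │        ┃─┨  
           ░┃...┃├───┼───┼───┼───┤        ┃.┃  
           ░┃..#┃│ 4 │ 5 │ 6 │ × │        ┃.┃  
           ░┃.##┃├───┼───┼───┼───┤        ┃.┃  
           ░┃...┃│ 1 │ 2 │ 3 │ - │        ┃.┃  
     ▓     ░┃^..┃├───┼───┼───┼───┤        ┃.┃  
   ▓▓▓▓▓    ┃^..┃│ 0 │ . │ = │ + │        ┃.┃  
  ▓▓▓▓▓▓▓   ┃^..┃└───┴───┴───┴───┘        ┃.┃  
  ▓▓▓▓▓▓▓   ┃.^.┗━━━━━━━━━━━━━━━━━━━━━━━━━┛.┃  
━━━━━━━━━━━━┃...═............##.............┃  
            ┃...═...........................┃  
            ┗━━━━━━━━━━━━━━━━━━━━━━━━━━━━━━━┛  


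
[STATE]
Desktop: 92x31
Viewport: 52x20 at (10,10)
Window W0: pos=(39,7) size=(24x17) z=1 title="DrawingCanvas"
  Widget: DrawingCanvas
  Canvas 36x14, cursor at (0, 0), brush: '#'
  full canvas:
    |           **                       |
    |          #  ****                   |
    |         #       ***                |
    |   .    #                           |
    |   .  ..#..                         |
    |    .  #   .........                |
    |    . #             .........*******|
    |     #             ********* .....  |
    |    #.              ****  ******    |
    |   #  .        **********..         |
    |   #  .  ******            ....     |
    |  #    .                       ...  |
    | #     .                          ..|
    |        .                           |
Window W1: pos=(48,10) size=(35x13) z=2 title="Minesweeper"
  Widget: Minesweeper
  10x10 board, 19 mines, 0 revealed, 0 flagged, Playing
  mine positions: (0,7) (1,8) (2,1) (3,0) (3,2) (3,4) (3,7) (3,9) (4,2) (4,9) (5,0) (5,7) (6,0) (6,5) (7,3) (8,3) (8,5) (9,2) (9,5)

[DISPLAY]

                             ┃+       ┏━━━━━━━━━━━━━
                             ┃        ┃ Minesweeper 
                             ┃        ┠─────────────
                             ┃   .    ┃■■■■■■■■■■   
                             ┃   .  ..┃■■■■■■■■■■   
                             ┃    .  #┃■■■■■■■■■■   
                             ┃    . # ┃■■■■■■■■■■   
                             ┃     #  ┃■■■■■■■■■■   
                             ┃    #.  ┃■■■■■■■■■■   
                             ┃   #  . ┃■■■■■■■■■■   
                             ┃   #  . ┃■■■■■■■■■■   
                             ┃  #    .┃■■■■■■■■■■   
                             ┃ #     .┗━━━━━━━━━━━━━
                             ┗━━━━━━━━━━━━━━━━━━━━━━
                                                    
                                                    
                                                    
                                                    
                                                    
                                                    


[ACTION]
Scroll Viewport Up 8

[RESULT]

                                                    
                                                    
                                                    
                                                    
                                                    
                             ┏━━━━━━━━━━━━━━━━━━━━━━
                             ┃ DrawingCanvas        
                             ┠──────────────────────
                             ┃+       ┏━━━━━━━━━━━━━
                             ┃        ┃ Minesweeper 
                             ┃        ┠─────────────
                             ┃   .    ┃■■■■■■■■■■   
                             ┃   .  ..┃■■■■■■■■■■   
                             ┃    .  #┃■■■■■■■■■■   
                             ┃    . # ┃■■■■■■■■■■   
                             ┃     #  ┃■■■■■■■■■■   
                             ┃    #.  ┃■■■■■■■■■■   
                             ┃   #  . ┃■■■■■■■■■■   
                             ┃   #  . ┃■■■■■■■■■■   
                             ┃  #    .┃■■■■■■■■■■   


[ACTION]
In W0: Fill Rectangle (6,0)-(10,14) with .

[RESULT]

                                                    
                                                    
                                                    
                                                    
                                                    
                             ┏━━━━━━━━━━━━━━━━━━━━━━
                             ┃ DrawingCanvas        
                             ┠──────────────────────
                             ┃+       ┏━━━━━━━━━━━━━
                             ┃        ┃ Minesweeper 
                             ┃        ┠─────────────
                             ┃   .    ┃■■■■■■■■■■   
                             ┃   .  ..┃■■■■■■■■■■   
                             ┃    .  #┃■■■■■■■■■■   
                             ┃........┃■■■■■■■■■■   
                             ┃........┃■■■■■■■■■■   
                             ┃........┃■■■■■■■■■■   
                             ┃........┃■■■■■■■■■■   
                             ┃........┃■■■■■■■■■■   
                             ┃  #    .┃■■■■■■■■■■   


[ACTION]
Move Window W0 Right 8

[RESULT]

                                                    
                                                    
                                                    
                                                    
                                                    
                                     ┏━━━━━━━━━━━━━━
                                     ┃ DrawingCanvas
                                     ┠──────────────
                                     ┃┏━━━━━━━━━━━━━
                                     ┃┃ Minesweeper 
                                     ┃┠─────────────
                                     ┃┃■■■■■■■■■■   
                                     ┃┃■■■■■■■■■■   
                                     ┃┃■■■■■■■■■■   
                                     ┃┃■■■■■■■■■■   
                                     ┃┃■■■■■■■■■■   
                                     ┃┃■■■■■■■■■■   
                                     ┃┃■■■■■■■■■■   
                                     ┃┃■■■■■■■■■■   
                                     ┃┃■■■■■■■■■■   


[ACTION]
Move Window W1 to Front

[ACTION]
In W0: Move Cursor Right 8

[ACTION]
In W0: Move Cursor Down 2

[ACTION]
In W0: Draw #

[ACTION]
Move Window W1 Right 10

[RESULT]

                                                    
                                                    
                                                    
                                                    
                                                    
                                     ┏━━━━━━━━━━━━━━
                                     ┃ DrawingCanvas
                                     ┠──────────────
                                     ┃         ┏━━━━
                                     ┃         ┃ Min
                                     ┃        #┠────
                                     ┃   .    #┃■■■■
                                     ┃   .  ..#┃■■■■
                                     ┃    .  # ┃■■■■
                                     ┃.........┃■■■■
                                     ┃.........┃■■■■
                                     ┃.........┃■■■■
                                     ┃.........┃■■■■
                                     ┃.........┃■■■■
                                     ┃  #    . ┃■■■■


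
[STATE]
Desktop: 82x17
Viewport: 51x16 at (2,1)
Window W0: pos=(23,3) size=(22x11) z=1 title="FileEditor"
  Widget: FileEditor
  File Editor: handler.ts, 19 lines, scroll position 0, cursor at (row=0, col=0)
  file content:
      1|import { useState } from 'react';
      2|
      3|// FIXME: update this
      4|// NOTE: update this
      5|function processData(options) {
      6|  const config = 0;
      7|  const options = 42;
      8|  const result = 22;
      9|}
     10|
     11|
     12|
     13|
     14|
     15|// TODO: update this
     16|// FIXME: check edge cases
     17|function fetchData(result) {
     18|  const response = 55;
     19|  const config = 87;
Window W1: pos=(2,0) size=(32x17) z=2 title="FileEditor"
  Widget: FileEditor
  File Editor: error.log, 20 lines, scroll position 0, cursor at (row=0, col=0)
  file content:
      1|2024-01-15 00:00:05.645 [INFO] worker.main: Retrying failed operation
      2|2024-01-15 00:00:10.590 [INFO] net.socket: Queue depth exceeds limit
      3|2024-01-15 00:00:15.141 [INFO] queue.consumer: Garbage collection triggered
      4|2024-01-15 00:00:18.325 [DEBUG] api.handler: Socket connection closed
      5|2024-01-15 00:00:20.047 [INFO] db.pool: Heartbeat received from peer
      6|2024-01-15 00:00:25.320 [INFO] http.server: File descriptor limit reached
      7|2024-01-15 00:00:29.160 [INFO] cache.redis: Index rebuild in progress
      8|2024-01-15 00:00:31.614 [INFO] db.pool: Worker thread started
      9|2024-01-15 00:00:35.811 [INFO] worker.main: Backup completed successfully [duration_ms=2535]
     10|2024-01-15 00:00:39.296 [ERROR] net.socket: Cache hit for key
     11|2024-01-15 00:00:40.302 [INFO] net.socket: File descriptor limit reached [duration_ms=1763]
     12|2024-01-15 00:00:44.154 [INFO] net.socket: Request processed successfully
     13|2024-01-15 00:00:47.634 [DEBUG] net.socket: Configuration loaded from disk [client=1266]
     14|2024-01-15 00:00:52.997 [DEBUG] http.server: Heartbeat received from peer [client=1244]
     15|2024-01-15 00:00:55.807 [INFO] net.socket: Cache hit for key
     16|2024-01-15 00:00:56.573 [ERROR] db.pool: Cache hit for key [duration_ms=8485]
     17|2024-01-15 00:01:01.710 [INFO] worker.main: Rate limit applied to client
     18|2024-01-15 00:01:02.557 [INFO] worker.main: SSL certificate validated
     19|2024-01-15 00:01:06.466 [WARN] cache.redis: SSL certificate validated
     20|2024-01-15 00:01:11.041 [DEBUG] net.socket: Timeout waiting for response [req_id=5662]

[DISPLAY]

┃ FileEditor                   ┃                   
┠──────────────────────────────┨                   
┃█024-01-15 00:00:05.645 [INFO▲┃━━━━━━━━━━┓        
┃2024-01-15 00:00:10.590 [INFO█┃r         ┃        
┃2024-01-15 00:00:15.141 [INFO░┃──────────┨        
┃2024-01-15 00:00:18.325 [DEBU░┃seState }▲┃        
┃2024-01-15 00:00:20.047 [INFO░┃         █┃        
┃2024-01-15 00:00:25.320 [INFO░┃update th░┃        
┃2024-01-15 00:00:29.160 [INFO░┃pdate thi░┃        
┃2024-01-15 00:00:31.614 [INFO░┃rocessDat░┃        
┃2024-01-15 00:00:35.811 [INFO░┃nfig = 0;░┃        
┃2024-01-15 00:00:39.296 [ERRO░┃tions = 4▼┃        
┃2024-01-15 00:00:40.302 [INFO░┃━━━━━━━━━━┛        
┃2024-01-15 00:00:44.154 [INFO░┃                   
┃2024-01-15 00:00:47.634 [DEBU▼┃                   
┗━━━━━━━━━━━━━━━━━━━━━━━━━━━━━━┛                   


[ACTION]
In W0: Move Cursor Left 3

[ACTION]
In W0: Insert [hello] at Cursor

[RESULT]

┃ FileEditor                   ┃                   
┠──────────────────────────────┨                   
┃█024-01-15 00:00:05.645 [INFO▲┃━━━━━━━━━━┓        
┃2024-01-15 00:00:10.590 [INFO█┃r         ┃        
┃2024-01-15 00:00:15.141 [INFO░┃──────────┨        
┃2024-01-15 00:00:18.325 [DEBU░┃t { useSt▲┃        
┃2024-01-15 00:00:20.047 [INFO░┃         █┃        
┃2024-01-15 00:00:25.320 [INFO░┃update th░┃        
┃2024-01-15 00:00:29.160 [INFO░┃pdate thi░┃        
┃2024-01-15 00:00:31.614 [INFO░┃rocessDat░┃        
┃2024-01-15 00:00:35.811 [INFO░┃nfig = 0;░┃        
┃2024-01-15 00:00:39.296 [ERRO░┃tions = 4▼┃        
┃2024-01-15 00:00:40.302 [INFO░┃━━━━━━━━━━┛        
┃2024-01-15 00:00:44.154 [INFO░┃                   
┃2024-01-15 00:00:47.634 [DEBU▼┃                   
┗━━━━━━━━━━━━━━━━━━━━━━━━━━━━━━┛                   


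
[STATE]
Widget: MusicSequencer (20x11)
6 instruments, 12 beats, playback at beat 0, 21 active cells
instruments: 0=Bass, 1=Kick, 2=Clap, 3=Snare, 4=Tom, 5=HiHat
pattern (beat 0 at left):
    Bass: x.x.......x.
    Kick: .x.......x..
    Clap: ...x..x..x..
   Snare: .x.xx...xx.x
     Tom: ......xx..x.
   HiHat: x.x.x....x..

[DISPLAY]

      ▼12345678901  
  Bass█·█·······█·  
  Kick·█·······█··  
  Clap···█··█··█··  
 Snare·█·██···██·█  
   Tom······██··█·  
 HiHat█·█·█····█··  
                    
                    
                    
                    


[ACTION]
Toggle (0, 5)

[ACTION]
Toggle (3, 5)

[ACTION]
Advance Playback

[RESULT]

      0▼2345678901  
  Bass█·█··█····█·  
  Kick·█·······█··  
  Clap···█··█··█··  
 Snare·█·███··██·█  
   Tom······██··█·  
 HiHat█·█·█····█··  
                    
                    
                    
                    


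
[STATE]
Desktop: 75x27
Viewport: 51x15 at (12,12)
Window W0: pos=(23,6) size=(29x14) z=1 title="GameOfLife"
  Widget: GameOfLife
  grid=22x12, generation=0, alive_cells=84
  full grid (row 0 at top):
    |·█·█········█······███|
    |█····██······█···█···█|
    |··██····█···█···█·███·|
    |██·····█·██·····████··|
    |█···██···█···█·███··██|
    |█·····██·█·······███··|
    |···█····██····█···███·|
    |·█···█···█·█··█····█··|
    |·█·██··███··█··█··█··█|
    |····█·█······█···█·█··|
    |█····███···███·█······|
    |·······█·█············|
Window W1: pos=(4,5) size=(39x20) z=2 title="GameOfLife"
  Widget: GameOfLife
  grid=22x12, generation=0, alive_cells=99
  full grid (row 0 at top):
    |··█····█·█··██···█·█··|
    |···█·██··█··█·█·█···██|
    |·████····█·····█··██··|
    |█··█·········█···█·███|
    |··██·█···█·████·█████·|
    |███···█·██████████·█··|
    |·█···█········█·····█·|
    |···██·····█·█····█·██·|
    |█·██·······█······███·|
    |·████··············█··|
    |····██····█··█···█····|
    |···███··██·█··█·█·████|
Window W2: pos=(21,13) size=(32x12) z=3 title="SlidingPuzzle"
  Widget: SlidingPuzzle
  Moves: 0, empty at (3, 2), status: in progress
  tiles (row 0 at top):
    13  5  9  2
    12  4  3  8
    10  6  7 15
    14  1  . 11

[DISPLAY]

······█···█·███               ┃█··     ┃           
··█·████·┏━━━━━━━━━━━━━━━━━━━━━━━━━━━━━━┓          
·████████┃ SlidingPuzzle                ┃          
·······█·┠──────────────────────────────┨          
···█·█···┃┌────┬────┬────┬────┐         ┃          
····█····┃│ 13 │  5 │  9 │  2 │         ┃          
·········┃├────┼────┼────┼────┤         ┃          
···█··█··┃│ 12 │  4 │  3 │  8 │         ┃          
·██·█··█·┃├────┼────┼────┼────┤         ┃          
         ┃│ 10 │  6 │  7 │ 15 │         ┃          
         ┃├────┼────┼────┼────┤         ┃          
         ┃│ 14 │  1 │    │ 11 │         ┃          
━━━━━━━━━┗━━━━━━━━━━━━━━━━━━━━━━━━━━━━━━┛          
                                                   
                                                   


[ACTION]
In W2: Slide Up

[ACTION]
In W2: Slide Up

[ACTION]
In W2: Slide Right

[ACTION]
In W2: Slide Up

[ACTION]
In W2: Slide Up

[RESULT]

······█···█·███               ┃█··     ┃           
··█·████·┏━━━━━━━━━━━━━━━━━━━━━━━━━━━━━━┓          
·████████┃ SlidingPuzzle                ┃          
·······█·┠──────────────────────────────┨          
···█·█···┃┌────┬────┬────┬────┐         ┃          
····█····┃│ 13 │  5 │  9 │  2 │         ┃          
·········┃├────┼────┼────┼────┤         ┃          
···█··█··┃│ 12 │  4 │  3 │  8 │         ┃          
·██·█··█·┃├────┼────┼────┼────┤         ┃          
         ┃│ 10 │  6 │  7 │ 15 │         ┃          
         ┃├────┼────┼────┼────┤         ┃          
         ┃│ 14 │    │  1 │ 11 │         ┃          
━━━━━━━━━┗━━━━━━━━━━━━━━━━━━━━━━━━━━━━━━┛          
                                                   
                                                   


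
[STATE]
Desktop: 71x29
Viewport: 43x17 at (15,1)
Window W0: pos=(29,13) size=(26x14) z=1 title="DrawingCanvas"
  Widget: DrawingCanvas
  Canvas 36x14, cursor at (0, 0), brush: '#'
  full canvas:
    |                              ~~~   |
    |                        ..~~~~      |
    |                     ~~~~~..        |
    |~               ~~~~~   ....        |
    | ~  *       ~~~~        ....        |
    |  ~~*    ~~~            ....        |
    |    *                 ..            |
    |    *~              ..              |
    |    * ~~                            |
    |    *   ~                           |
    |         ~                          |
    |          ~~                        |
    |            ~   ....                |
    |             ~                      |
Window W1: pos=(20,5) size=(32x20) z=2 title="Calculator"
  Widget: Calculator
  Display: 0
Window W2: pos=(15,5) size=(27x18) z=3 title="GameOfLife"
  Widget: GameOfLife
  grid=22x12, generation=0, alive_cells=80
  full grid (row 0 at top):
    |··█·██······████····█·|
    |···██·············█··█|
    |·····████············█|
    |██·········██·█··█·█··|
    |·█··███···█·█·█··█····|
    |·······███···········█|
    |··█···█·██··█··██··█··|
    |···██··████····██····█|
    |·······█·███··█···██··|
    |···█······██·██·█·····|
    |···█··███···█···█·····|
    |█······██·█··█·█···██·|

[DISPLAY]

                                           
                                           
                                           
                                           
┏━━━━━━━━━━━━━━━━━━━━━━━━━┓━━━━━━━━━┓      
┃ GameOfLife              ┃         ┃      
┠─────────────────────────┨─────────┨      
┃Gen: 0                   ┃        0┃      
┃··█·██······████····█·   ┃         ┃      
┃···██·············█··█   ┃         ┃      
┃·····████············█   ┃         ┃      
┃██·········██·█··█·█··   ┃         ┃      
┃·█··███···█·█·█··█····   ┃         ┃━━┓   
┃·······███···········█   ┃         ┃  ┃   
┃··█···█·██··█··██··█··   ┃         ┃──┨   
┃···██··████····██····█   ┃         ┃  ┃   
┃·······█·███··█···██··   ┃         ┃  ┃   


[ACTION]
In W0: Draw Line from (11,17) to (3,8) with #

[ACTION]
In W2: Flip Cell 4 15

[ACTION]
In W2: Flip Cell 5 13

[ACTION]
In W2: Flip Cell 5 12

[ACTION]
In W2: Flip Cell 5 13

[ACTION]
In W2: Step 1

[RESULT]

                                           
                                           
                                           
                                           
┏━━━━━━━━━━━━━━━━━━━━━━━━━┓━━━━━━━━━┓      
┃ GameOfLife              ┃         ┃      
┠─────────────────────────┨─────────┨      
┃Gen: 1                   ┃        0┃      
┃····██·······██·······   ┃         ┃      
┃···█···█·····██·····██   ┃         ┃      
┃····████··········█·█·   ┃         ┃      
┃██··█······██·███·█···   ┃         ┃      
┃██···██████·█·███·█···   ┃         ┃━━┓   
┃··········█·█·█·······   ┃         ┃  ┃   
┃···█··█····█···██···█·   ┃         ┃──┨   
┃···█··█·······█·█████·   ┃         ┃  ┃   
┃···██··█····███·██····   ┃         ┃  ┃   


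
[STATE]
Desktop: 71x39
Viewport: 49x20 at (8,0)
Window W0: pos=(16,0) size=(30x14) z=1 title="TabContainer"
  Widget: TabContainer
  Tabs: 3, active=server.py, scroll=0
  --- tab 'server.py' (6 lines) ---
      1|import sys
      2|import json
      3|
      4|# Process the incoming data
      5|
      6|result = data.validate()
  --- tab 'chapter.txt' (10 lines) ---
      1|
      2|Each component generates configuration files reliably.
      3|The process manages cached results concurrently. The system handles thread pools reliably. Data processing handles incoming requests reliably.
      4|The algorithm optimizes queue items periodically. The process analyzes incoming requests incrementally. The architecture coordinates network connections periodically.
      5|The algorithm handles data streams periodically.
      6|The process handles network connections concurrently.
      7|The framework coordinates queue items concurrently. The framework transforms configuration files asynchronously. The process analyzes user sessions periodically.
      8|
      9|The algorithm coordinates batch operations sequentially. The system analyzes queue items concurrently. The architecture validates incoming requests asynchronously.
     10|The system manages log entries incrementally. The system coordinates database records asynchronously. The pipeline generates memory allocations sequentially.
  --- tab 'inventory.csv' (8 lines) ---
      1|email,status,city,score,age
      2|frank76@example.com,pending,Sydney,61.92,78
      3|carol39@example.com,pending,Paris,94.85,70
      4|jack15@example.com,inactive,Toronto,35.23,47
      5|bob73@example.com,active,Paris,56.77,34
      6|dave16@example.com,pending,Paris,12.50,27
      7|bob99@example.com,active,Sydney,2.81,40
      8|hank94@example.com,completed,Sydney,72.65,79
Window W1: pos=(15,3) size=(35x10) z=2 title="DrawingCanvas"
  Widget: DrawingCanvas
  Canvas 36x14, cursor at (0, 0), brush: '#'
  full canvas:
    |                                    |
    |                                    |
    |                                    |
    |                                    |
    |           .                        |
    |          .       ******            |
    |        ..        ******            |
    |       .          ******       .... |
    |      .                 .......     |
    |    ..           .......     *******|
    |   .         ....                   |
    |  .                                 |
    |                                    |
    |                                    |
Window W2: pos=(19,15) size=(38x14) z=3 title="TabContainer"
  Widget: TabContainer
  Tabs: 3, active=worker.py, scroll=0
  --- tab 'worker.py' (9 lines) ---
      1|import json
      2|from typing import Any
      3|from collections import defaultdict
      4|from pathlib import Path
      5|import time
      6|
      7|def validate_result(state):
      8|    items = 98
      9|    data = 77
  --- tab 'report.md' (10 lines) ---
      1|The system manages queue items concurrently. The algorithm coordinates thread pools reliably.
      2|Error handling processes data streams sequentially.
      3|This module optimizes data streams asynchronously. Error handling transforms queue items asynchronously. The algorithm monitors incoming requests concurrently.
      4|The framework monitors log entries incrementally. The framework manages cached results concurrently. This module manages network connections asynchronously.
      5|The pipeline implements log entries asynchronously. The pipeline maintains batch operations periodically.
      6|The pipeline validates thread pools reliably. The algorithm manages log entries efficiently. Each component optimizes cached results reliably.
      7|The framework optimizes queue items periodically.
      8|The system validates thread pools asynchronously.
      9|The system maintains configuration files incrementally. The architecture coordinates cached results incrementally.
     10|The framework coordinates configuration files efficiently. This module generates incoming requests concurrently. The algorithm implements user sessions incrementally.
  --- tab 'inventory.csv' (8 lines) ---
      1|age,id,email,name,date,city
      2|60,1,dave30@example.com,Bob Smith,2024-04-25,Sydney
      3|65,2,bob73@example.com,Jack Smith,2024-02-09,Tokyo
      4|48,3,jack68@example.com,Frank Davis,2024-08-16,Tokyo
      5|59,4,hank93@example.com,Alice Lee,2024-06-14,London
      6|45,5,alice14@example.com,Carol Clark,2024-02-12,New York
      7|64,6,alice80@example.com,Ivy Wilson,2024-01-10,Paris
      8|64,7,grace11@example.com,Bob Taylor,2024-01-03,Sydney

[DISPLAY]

        ┏━━━━━━━━━━━━━━━━━━━━━━━━━━━━┓           
        ┃ TabContainer               ┃           
        ┠────────────────────────────┨           
       ┏━━━━━━━━━━━━━━━━━━━━━━━━━━━━━━━━━┓       
       ┃ DrawingCanvas                   ┃       
       ┠─────────────────────────────────┨       
       ┃+                                ┃       
       ┃                                 ┃       
       ┃                                 ┃       
       ┃                                 ┃       
       ┃           .                     ┃       
       ┃          .       ******         ┃       
       ┗━━━━━━━━━━━━━━━━━━━━━━━━━━━━━━━━━┛       
        ┗━━━━━━━━━━━━━━━━━━━━━━━━━━━━┛           
                                                 
           ┏━━━━━━━━━━━━━━━━━━━━━━━━━━━━━━━━━━━━┓
           ┃ TabContainer                       ┃
           ┠────────────────────────────────────┨
           ┃[worker.py]│ report.md │ inventory.c┃
           ┃────────────────────────────────────┃


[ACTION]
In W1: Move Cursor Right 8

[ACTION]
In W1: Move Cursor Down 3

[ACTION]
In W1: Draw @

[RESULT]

        ┏━━━━━━━━━━━━━━━━━━━━━━━━━━━━┓           
        ┃ TabContainer               ┃           
        ┠────────────────────────────┨           
       ┏━━━━━━━━━━━━━━━━━━━━━━━━━━━━━━━━━┓       
       ┃ DrawingCanvas                   ┃       
       ┠─────────────────────────────────┨       
       ┃                                 ┃       
       ┃                                 ┃       
       ┃                                 ┃       
       ┃        @                        ┃       
       ┃           .                     ┃       
       ┃          .       ******         ┃       
       ┗━━━━━━━━━━━━━━━━━━━━━━━━━━━━━━━━━┛       
        ┗━━━━━━━━━━━━━━━━━━━━━━━━━━━━┛           
                                                 
           ┏━━━━━━━━━━━━━━━━━━━━━━━━━━━━━━━━━━━━┓
           ┃ TabContainer                       ┃
           ┠────────────────────────────────────┨
           ┃[worker.py]│ report.md │ inventory.c┃
           ┃────────────────────────────────────┃
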